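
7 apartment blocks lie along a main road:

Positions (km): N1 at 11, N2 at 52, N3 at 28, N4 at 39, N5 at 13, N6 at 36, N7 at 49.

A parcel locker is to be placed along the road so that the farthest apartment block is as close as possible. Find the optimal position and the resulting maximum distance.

The 1-center on a line is the midpoint of the two extreme points: leftmost at 11, rightmost at 52.
Optimal location = (11 + 52)/2 = 31.5; maximum distance = (52 − 11)/2 = 20.5.

location 31.5, max distance 20.5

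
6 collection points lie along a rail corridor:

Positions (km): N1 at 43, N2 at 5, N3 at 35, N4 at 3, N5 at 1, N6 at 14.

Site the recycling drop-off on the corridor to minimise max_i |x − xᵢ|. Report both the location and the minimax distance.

The 1-center on a line is the midpoint of the two extreme points: leftmost at 1, rightmost at 43.
Optimal location = (1 + 43)/2 = 22; maximum distance = (43 − 1)/2 = 21.

location 22, max distance 21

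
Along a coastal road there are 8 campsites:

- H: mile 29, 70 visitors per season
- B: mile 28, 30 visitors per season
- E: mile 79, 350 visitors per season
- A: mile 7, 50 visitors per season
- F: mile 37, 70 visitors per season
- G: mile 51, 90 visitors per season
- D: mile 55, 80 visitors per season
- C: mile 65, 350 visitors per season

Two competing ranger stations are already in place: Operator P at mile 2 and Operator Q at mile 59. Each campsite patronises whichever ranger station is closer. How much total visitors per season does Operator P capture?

150

The indifferent point is the midpoint (2+59)/2 = 30.5; campsites left of it (closer to Operator P at 2) go to Operator P, those right go to Operator Q.
  A at 7 (w=50) → Operator P
  B at 28 (w=30) → Operator P
  H at 29 (w=70) → Operator P
  F at 37 (w=70) → Operator Q
  G at 51 (w=90) → Operator Q
  D at 55 (w=80) → Operator Q
  C at 65 (w=350) → Operator Q
  E at 79 (w=350) → Operator Q
Operator P captures 150; Operator Q captures 940.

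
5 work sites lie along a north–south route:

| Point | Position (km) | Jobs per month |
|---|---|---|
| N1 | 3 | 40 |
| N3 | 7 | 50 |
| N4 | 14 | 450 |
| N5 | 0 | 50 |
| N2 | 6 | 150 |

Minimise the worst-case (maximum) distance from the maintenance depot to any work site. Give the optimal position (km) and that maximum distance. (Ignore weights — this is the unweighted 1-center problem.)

The 1-center on a line is the midpoint of the two extreme points: leftmost at 0, rightmost at 14.
Optimal location = (0 + 14)/2 = 7; maximum distance = (14 − 0)/2 = 7.

location 7, max distance 7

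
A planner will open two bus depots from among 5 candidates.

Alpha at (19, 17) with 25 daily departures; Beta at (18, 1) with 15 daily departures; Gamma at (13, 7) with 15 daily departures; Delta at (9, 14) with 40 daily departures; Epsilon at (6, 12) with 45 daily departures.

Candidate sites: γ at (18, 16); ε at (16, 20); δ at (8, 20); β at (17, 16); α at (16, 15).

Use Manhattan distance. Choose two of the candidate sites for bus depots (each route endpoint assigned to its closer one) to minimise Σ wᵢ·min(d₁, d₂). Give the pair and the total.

Evaluate every pair (each demand assigned to the nearer of the two):
  {γ, δ}: total = 1215
  {δ, β}: total = 1240
  {δ, α}: total = 1260
  {γ, α}: total = 1345
  {β, α}: total = 1385
  {ε, δ}: total = 1435
  {ε, α}: total = 1435
  {γ, β}: total = 1545
  {ε, β}: total = 1585
  {γ, ε}: total = 1645
Best pair: {γ, δ} with total 1215.

{γ, δ}, total 1215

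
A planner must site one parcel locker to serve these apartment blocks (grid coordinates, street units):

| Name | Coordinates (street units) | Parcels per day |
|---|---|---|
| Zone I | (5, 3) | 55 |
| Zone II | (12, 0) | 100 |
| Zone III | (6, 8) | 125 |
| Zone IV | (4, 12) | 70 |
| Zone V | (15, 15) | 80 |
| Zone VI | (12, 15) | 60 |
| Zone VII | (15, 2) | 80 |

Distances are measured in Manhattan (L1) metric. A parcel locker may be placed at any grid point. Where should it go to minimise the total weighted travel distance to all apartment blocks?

(12, 8)

Manhattan distance separates: Σwᵢ(|x−xᵢ|+|y−yᵢ|) = Σwᵢ|x−xᵢ| + Σwᵢ|y−yᵢ|, so x and y are optimised independently as 1-D weighted medians.
Total weight W = 570; half = 285.
x-coordinate, sorted with cumulative weight:
  x=4 (Zone IV, w=70) cum 70
  x=5 (Zone I, w=55) cum 125
  x=6 (Zone III, w=125) cum 250
  x=12 (Zone II, w=100) cum 350  ← median
  x=12 (Zone VI, w=60) cum 410
  x=15 (Zone V, w=80) cum 490
  x=15 (Zone VII, w=80) cum 570
⇒ x* = 12
y-coordinate, sorted with cumulative weight:
  y=0 (Zone II, w=100) cum 100
  y=2 (Zone VII, w=80) cum 180
  y=3 (Zone I, w=55) cum 235
  y=8 (Zone III, w=125) cum 360  ← median
  y=12 (Zone IV, w=70) cum 430
  y=15 (Zone V, w=80) cum 510
  y=15 (Zone VI, w=60) cum 570
⇒ y* = 8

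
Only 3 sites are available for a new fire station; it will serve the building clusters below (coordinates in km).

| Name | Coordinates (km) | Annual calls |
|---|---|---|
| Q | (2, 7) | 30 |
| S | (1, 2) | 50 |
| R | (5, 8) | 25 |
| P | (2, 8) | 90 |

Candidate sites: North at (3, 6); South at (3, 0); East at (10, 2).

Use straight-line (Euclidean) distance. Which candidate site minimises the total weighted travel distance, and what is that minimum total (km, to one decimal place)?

Total weighted distance at each candidate:
  North (3, 6): total = 538.0
  South (3, 0): total = 1285.3
  East (10, 2): total = 1828.3
Minimum is at North with total 538.0 km.

North, total 538.0 km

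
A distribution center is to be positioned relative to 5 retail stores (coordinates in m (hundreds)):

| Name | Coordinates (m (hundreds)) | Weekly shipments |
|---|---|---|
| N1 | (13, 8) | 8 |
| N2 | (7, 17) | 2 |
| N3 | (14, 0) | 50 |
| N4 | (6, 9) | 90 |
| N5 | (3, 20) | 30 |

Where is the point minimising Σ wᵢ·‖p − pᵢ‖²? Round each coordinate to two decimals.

The minimiser of Σwᵢ‖p−pᵢ‖² is the weighted centroid p* = (Σwᵢpᵢ)/(Σwᵢ).
Σwᵢ = 180.
Σwᵢxᵢ = 8·13 + 2·7 + 50·14 + 90·6 + 30·3 = 1448.
Σwᵢyᵢ = 8·8 + 2·17 + 50·0 + 90·9 + 30·20 = 1508.
x* = 1448/180 = 8.04, y* = 1508/180 = 8.38.

(8.04, 8.38)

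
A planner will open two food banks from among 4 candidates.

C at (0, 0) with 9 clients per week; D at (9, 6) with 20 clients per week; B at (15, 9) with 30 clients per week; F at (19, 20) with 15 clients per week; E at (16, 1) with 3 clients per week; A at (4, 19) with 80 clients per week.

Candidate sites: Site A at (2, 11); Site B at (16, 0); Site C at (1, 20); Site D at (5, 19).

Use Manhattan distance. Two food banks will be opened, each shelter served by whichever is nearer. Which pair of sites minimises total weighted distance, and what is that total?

{Site B, Site D}, total 1012

Evaluate every pair (each demand assigned to the nearer of the two):
  {Site B, Site D}: total = 1012
  {Site A, Site D}: total = 1184
  {Site B, Site C}: total = 1297
  {Site A, Site C}: total = 1469
  {Site C, Site D}: total = 1521
  {Site A, Site B}: total = 1805
Best pair: {Site B, Site D} with total 1012.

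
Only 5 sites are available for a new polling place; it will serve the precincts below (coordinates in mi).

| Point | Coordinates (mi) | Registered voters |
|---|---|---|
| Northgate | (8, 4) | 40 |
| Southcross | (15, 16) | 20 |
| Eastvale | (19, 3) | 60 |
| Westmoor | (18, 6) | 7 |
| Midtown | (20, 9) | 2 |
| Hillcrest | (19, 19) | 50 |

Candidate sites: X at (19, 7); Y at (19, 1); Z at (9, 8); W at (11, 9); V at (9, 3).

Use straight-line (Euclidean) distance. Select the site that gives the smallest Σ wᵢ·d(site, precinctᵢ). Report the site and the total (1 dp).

X, total 1507.4 mi

Total weighted distance at each candidate:
  X (19, 7): total = 1507.4
  Y (19, 1): total = 1838.4
  Z (9, 8): total = 1865.7
  W (11, 9): total = 1706.1
  V (9, 3): total = 1977.8
Minimum is at X with total 1507.4 mi.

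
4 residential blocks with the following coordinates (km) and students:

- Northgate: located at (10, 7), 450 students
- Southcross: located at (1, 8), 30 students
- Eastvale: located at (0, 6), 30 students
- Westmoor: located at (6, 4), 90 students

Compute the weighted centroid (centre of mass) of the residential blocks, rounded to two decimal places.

The minimiser of Σwᵢ‖p−pᵢ‖² is the weighted centroid p* = (Σwᵢpᵢ)/(Σwᵢ).
Σwᵢ = 600.
Σwᵢxᵢ = 450·10 + 30·1 + 30·0 + 90·6 = 5070.
Σwᵢyᵢ = 450·7 + 30·8 + 30·6 + 90·4 = 3930.
x* = 5070/600 = 8.45, y* = 3930/600 = 6.55.

(8.45, 6.55)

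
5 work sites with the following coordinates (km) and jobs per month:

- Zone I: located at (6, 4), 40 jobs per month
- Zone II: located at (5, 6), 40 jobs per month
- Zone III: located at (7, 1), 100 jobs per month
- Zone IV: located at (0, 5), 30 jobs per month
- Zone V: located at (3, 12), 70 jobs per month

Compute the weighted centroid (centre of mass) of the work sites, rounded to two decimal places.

The minimiser of Σwᵢ‖p−pᵢ‖² is the weighted centroid p* = (Σwᵢpᵢ)/(Σwᵢ).
Σwᵢ = 280.
Σwᵢxᵢ = 40·6 + 40·5 + 100·7 + 30·0 + 70·3 = 1350.
Σwᵢyᵢ = 40·4 + 40·6 + 100·1 + 30·5 + 70·12 = 1490.
x* = 1350/280 = 4.82, y* = 1490/280 = 5.32.

(4.82, 5.32)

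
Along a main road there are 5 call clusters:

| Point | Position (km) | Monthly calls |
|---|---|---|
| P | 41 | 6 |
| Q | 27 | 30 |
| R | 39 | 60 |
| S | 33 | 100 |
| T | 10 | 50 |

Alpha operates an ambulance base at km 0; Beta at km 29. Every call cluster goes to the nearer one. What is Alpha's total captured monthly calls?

50

The indifferent point is the midpoint (0+29)/2 = 14.5; call clusters left of it (closer to Alpha at 0) go to Alpha, those right go to Beta.
  T at 10 (w=50) → Alpha
  Q at 27 (w=30) → Beta
  S at 33 (w=100) → Beta
  R at 39 (w=60) → Beta
  P at 41 (w=6) → Beta
Alpha captures 50; Beta captures 196.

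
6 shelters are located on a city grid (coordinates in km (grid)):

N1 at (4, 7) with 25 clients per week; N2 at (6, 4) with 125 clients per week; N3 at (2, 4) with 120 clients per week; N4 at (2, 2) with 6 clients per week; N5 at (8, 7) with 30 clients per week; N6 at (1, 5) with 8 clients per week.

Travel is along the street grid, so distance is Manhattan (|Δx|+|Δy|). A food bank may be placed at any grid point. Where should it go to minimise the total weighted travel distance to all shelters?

Manhattan distance separates: Σwᵢ(|x−xᵢ|+|y−yᵢ|) = Σwᵢ|x−xᵢ| + Σwᵢ|y−yᵢ|, so x and y are optimised independently as 1-D weighted medians.
Total weight W = 314; half = 157.
x-coordinate, sorted with cumulative weight:
  x=1 (N6, w=8) cum 8
  x=2 (N3, w=120) cum 128
  x=2 (N4, w=6) cum 134
  x=4 (N1, w=25) cum 159  ← median
  x=6 (N2, w=125) cum 284
  x=8 (N5, w=30) cum 314
⇒ x* = 4
y-coordinate, sorted with cumulative weight:
  y=2 (N4, w=6) cum 6
  y=4 (N2, w=125) cum 131
  y=4 (N3, w=120) cum 251  ← median
  y=5 (N6, w=8) cum 259
  y=7 (N1, w=25) cum 284
  y=7 (N5, w=30) cum 314
⇒ y* = 4

(4, 4)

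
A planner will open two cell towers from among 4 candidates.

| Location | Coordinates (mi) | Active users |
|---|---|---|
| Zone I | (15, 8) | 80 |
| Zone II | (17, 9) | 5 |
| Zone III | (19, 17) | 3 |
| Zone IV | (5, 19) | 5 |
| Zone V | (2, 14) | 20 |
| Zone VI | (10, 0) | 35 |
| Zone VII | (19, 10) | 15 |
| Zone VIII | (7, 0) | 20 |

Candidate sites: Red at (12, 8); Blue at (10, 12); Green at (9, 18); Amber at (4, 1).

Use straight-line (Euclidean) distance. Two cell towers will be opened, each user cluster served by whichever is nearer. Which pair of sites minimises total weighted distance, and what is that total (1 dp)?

{Red, Amber}, total 983.5

Evaluate every pair (each demand assigned to the nearer of the two):
  {Red, Amber}: total = 983.5
  {Red, Green}: total = 1064.0
  {Red, Blue}: total = 1090.8
  {Blue, Amber}: total = 1203.6
  {Blue, Green}: total = 1568.0
  {Green, Amber}: total = 1673.4
Best pair: {Red, Amber} with total 983.5.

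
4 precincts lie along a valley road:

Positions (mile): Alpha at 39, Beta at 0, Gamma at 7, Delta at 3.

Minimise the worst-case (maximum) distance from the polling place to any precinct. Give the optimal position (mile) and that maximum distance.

The 1-center on a line is the midpoint of the two extreme points: leftmost at 0, rightmost at 39.
Optimal location = (0 + 39)/2 = 19.5; maximum distance = (39 − 0)/2 = 19.5.

location 19.5, max distance 19.5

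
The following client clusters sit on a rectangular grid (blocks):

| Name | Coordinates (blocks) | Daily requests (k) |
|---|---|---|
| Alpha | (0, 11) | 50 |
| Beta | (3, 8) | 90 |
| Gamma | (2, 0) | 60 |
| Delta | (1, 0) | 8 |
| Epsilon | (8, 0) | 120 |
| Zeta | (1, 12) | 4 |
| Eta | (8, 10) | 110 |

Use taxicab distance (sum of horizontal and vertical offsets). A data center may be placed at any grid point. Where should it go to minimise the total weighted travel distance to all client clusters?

(8, 8)

Manhattan distance separates: Σwᵢ(|x−xᵢ|+|y−yᵢ|) = Σwᵢ|x−xᵢ| + Σwᵢ|y−yᵢ|, so x and y are optimised independently as 1-D weighted medians.
Total weight W = 442; half = 221.
x-coordinate, sorted with cumulative weight:
  x=0 (Alpha, w=50) cum 50
  x=1 (Delta, w=8) cum 58
  x=1 (Zeta, w=4) cum 62
  x=2 (Gamma, w=60) cum 122
  x=3 (Beta, w=90) cum 212
  x=8 (Epsilon, w=120) cum 332  ← median
  x=8 (Eta, w=110) cum 442
⇒ x* = 8
y-coordinate, sorted with cumulative weight:
  y=0 (Gamma, w=60) cum 60
  y=0 (Delta, w=8) cum 68
  y=0 (Epsilon, w=120) cum 188
  y=8 (Beta, w=90) cum 278  ← median
  y=10 (Eta, w=110) cum 388
  y=11 (Alpha, w=50) cum 438
  y=12 (Zeta, w=4) cum 442
⇒ y* = 8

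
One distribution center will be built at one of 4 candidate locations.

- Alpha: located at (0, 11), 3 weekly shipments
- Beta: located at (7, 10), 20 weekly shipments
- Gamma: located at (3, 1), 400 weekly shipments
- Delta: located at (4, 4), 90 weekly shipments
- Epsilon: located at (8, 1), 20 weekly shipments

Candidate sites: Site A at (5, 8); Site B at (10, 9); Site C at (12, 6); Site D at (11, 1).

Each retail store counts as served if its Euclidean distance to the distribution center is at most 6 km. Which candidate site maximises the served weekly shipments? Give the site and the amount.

Site A, covering 113

Coverage radius r = 6 km; a point is covered iff (Δx)²+(Δy)² ≤ 6² = 36.
  Site A (5, 8): covers {Alpha, Beta, Delta} → 113
  Site B (10, 9): covers {Beta} → 20
  Site C (12, 6): covers {none} → 0
  Site D (11, 1): covers {Epsilon} → 20
Maximum coverage at Site A: 113 weekly shipments.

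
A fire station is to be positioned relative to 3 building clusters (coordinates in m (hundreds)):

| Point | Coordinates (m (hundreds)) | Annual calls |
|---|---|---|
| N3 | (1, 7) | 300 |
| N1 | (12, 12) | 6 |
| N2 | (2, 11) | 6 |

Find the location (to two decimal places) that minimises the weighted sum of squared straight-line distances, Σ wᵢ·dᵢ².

(1.23, 7.17)

The minimiser of Σwᵢ‖p−pᵢ‖² is the weighted centroid p* = (Σwᵢpᵢ)/(Σwᵢ).
Σwᵢ = 312.
Σwᵢxᵢ = 300·1 + 6·12 + 6·2 = 384.
Σwᵢyᵢ = 300·7 + 6·12 + 6·11 = 2238.
x* = 384/312 = 1.23, y* = 2238/312 = 7.17.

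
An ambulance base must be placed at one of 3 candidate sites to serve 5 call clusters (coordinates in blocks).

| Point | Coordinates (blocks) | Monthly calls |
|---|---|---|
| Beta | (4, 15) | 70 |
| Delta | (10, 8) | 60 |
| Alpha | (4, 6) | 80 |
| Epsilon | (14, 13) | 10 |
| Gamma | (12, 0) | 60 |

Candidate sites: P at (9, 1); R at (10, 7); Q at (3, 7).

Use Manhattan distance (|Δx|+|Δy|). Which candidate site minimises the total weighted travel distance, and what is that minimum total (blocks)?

R, total 2240 blocks

Total weighted distance at each candidate:
  P (9, 1): total = 3020
  R (10, 7): total = 2240
  Q (3, 7): total = 2400
Minimum is at R with total 2240 blocks.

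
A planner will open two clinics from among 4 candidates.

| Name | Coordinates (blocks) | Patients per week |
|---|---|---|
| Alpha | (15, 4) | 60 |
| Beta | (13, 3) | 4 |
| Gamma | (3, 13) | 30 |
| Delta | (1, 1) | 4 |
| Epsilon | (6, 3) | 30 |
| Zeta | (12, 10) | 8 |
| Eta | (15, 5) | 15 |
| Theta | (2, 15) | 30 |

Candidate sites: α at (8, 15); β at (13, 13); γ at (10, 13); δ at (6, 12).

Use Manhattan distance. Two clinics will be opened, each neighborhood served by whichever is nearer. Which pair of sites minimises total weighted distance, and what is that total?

Evaluate every pair (each demand assigned to the nearer of the two):
  {β, δ}: total = 1546
  {α, β}: total = 1776
  {γ, δ}: total = 1791
  {β, γ}: total = 1896
  {α, γ}: total = 2021
  {α, δ}: total = 2022
Best pair: {β, δ} with total 1546.

{β, δ}, total 1546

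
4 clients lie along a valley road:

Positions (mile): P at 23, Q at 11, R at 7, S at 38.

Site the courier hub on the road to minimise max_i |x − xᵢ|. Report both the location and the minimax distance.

location 22.5, max distance 15.5

The 1-center on a line is the midpoint of the two extreme points: leftmost at 7, rightmost at 38.
Optimal location = (7 + 38)/2 = 22.5; maximum distance = (38 − 7)/2 = 15.5.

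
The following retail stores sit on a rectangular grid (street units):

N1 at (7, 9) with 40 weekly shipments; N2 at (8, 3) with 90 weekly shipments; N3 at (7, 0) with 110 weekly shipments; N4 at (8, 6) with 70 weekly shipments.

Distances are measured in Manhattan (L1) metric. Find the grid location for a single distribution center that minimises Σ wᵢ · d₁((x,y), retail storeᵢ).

Manhattan distance separates: Σwᵢ(|x−xᵢ|+|y−yᵢ|) = Σwᵢ|x−xᵢ| + Σwᵢ|y−yᵢ|, so x and y are optimised independently as 1-D weighted medians.
Total weight W = 310; half = 155.
x-coordinate, sorted with cumulative weight:
  x=7 (N1, w=40) cum 40
  x=7 (N3, w=110) cum 150
  x=8 (N2, w=90) cum 240  ← median
  x=8 (N4, w=70) cum 310
⇒ x* = 8
y-coordinate, sorted with cumulative weight:
  y=0 (N3, w=110) cum 110
  y=3 (N2, w=90) cum 200  ← median
  y=6 (N4, w=70) cum 270
  y=9 (N1, w=40) cum 310
⇒ y* = 3

(8, 3)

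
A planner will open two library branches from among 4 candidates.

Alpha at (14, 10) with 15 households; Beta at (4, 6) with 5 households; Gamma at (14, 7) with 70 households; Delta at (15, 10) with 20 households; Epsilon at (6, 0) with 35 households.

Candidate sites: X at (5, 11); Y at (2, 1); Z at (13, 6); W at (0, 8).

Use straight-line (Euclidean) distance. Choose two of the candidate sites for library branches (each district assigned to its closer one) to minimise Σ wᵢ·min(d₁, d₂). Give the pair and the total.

{Y, Z}, total 421.5

Evaluate every pair (each demand assigned to the nearer of the two):
  {Y, Z}: total = 421.5
  {Z, W}: total = 595.3
  {X, Z}: total = 598.5
  {X, Y}: total = 1196.1
  {X, W}: total = 1398.6
  {Y, W}: total = 1620.6
Best pair: {Y, Z} with total 421.5.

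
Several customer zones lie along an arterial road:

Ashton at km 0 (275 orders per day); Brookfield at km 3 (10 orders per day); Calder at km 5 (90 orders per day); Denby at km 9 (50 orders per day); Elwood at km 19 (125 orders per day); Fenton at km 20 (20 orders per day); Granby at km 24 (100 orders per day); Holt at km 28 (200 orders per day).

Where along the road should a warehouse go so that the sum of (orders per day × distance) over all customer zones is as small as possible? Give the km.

For a sum of weighted absolute distances on a line, the optimum is the weighted median (not the mean). Total weight W = 870; half-weight = 435.
Sort by position and accumulate weight:
  km 0 (Ashton, w=275) → cum 275
  km 3 (Brookfield, w=10) → cum 285
  km 5 (Calder, w=90) → cum 375
  km 9 (Denby, w=50) → cum 425
  km 19 (Elwood, w=125) → cum 550  ≥ 435 → median here
  km 20 (Fenton, w=20) → cum 570
  km 24 (Granby, w=100) → cum 670
  km 28 (Holt, w=200) → cum 870
Optimal location: km 19.

x = 19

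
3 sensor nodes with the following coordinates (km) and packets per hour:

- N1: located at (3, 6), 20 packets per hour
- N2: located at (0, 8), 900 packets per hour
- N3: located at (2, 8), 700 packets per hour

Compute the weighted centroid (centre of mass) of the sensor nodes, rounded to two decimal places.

The minimiser of Σwᵢ‖p−pᵢ‖² is the weighted centroid p* = (Σwᵢpᵢ)/(Σwᵢ).
Σwᵢ = 1620.
Σwᵢxᵢ = 20·3 + 900·0 + 700·2 = 1460.
Σwᵢyᵢ = 20·6 + 900·8 + 700·8 = 12920.
x* = 1460/1620 = 0.90, y* = 12920/1620 = 7.98.

(0.90, 7.98)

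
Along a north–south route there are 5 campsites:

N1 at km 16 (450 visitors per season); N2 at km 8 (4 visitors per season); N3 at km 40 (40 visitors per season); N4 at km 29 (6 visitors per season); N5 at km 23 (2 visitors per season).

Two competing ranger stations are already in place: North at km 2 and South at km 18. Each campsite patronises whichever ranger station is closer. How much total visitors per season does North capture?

The indifferent point is the midpoint (2+18)/2 = 10; campsites left of it (closer to North at 2) go to North, those right go to South.
  N2 at 8 (w=4) → North
  N1 at 16 (w=450) → South
  N5 at 23 (w=2) → South
  N4 at 29 (w=6) → South
  N3 at 40 (w=40) → South
North captures 4; South captures 498.

4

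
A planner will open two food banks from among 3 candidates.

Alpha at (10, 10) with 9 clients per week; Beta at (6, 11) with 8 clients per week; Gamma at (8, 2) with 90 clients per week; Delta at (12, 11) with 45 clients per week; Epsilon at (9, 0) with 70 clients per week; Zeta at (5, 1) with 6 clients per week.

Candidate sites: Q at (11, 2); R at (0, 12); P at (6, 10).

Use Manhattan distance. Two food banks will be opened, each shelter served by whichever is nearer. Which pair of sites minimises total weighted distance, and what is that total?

Evaluate every pair (each demand assigned to the nearer of the two):
  {Q, P}: total = 951
  {Q, R}: total = 1179
  {R, P}: total = 2229
Best pair: {Q, P} with total 951.

{Q, P}, total 951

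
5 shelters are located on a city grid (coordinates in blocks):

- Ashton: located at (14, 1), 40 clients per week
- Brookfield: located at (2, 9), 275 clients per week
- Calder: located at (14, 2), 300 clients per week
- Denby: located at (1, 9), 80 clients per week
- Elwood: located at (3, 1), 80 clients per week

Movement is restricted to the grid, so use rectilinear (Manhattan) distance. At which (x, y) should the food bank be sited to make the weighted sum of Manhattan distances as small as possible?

Manhattan distance separates: Σwᵢ(|x−xᵢ|+|y−yᵢ|) = Σwᵢ|x−xᵢ| + Σwᵢ|y−yᵢ|, so x and y are optimised independently as 1-D weighted medians.
Total weight W = 775; half = 387.5.
x-coordinate, sorted with cumulative weight:
  x=1 (Denby, w=80) cum 80
  x=2 (Brookfield, w=275) cum 355
  x=3 (Elwood, w=80) cum 435  ← median
  x=14 (Ashton, w=40) cum 475
  x=14 (Calder, w=300) cum 775
⇒ x* = 3
y-coordinate, sorted with cumulative weight:
  y=1 (Ashton, w=40) cum 40
  y=1 (Elwood, w=80) cum 120
  y=2 (Calder, w=300) cum 420  ← median
  y=9 (Brookfield, w=275) cum 695
  y=9 (Denby, w=80) cum 775
⇒ y* = 2

(3, 2)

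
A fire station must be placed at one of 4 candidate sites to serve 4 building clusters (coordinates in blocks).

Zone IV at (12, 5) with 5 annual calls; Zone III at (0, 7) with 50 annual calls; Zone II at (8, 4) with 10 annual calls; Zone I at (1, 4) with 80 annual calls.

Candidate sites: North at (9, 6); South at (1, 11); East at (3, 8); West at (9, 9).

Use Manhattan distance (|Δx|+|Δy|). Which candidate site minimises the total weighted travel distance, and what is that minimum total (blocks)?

Total weighted distance at each candidate:
  North (9, 6): total = 1350
  South (1, 11): total = 1035
  East (3, 8): total = 830
  West (9, 9): total = 1685
Minimum is at East with total 830 blocks.

East, total 830 blocks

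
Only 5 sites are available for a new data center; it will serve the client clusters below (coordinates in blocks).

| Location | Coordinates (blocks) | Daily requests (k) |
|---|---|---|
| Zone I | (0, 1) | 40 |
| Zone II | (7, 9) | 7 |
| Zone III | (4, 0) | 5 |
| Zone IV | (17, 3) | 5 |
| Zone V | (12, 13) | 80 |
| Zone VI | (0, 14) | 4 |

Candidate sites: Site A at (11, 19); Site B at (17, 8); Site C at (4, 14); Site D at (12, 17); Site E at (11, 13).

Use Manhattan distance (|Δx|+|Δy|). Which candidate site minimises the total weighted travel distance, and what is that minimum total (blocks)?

Site E, total 1284 blocks

Total weighted distance at each candidate:
  Site A (11, 19): total = 2122
  Site B (17, 8): total = 2059
  Site C (4, 14): total = 1662
  Site D (12, 17): total = 1811
  Site E (11, 13): total = 1284
Minimum is at Site E with total 1284 blocks.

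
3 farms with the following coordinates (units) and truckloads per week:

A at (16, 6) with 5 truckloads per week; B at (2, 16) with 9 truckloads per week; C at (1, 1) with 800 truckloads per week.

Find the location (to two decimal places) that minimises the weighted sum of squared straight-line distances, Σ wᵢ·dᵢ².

(1.10, 1.20)

The minimiser of Σwᵢ‖p−pᵢ‖² is the weighted centroid p* = (Σwᵢpᵢ)/(Σwᵢ).
Σwᵢ = 814.
Σwᵢxᵢ = 5·16 + 9·2 + 800·1 = 898.
Σwᵢyᵢ = 5·6 + 9·16 + 800·1 = 974.
x* = 898/814 = 1.10, y* = 974/814 = 1.20.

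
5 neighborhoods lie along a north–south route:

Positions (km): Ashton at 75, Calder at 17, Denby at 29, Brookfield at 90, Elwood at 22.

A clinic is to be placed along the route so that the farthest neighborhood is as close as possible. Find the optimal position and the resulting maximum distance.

The 1-center on a line is the midpoint of the two extreme points: leftmost at 17, rightmost at 90.
Optimal location = (17 + 90)/2 = 53.5; maximum distance = (90 − 17)/2 = 36.5.

location 53.5, max distance 36.5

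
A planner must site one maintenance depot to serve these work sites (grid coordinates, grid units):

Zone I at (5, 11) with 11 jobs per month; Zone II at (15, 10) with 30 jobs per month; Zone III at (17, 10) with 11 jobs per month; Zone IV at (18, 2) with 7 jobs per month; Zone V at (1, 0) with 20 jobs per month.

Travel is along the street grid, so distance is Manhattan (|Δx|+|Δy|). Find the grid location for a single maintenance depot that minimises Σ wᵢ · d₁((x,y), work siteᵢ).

(15, 10)

Manhattan distance separates: Σwᵢ(|x−xᵢ|+|y−yᵢ|) = Σwᵢ|x−xᵢ| + Σwᵢ|y−yᵢ|, so x and y are optimised independently as 1-D weighted medians.
Total weight W = 79; half = 39.5.
x-coordinate, sorted with cumulative weight:
  x=1 (Zone V, w=20) cum 20
  x=5 (Zone I, w=11) cum 31
  x=15 (Zone II, w=30) cum 61  ← median
  x=17 (Zone III, w=11) cum 72
  x=18 (Zone IV, w=7) cum 79
⇒ x* = 15
y-coordinate, sorted with cumulative weight:
  y=0 (Zone V, w=20) cum 20
  y=2 (Zone IV, w=7) cum 27
  y=10 (Zone II, w=30) cum 57  ← median
  y=10 (Zone III, w=11) cum 68
  y=11 (Zone I, w=11) cum 79
⇒ y* = 10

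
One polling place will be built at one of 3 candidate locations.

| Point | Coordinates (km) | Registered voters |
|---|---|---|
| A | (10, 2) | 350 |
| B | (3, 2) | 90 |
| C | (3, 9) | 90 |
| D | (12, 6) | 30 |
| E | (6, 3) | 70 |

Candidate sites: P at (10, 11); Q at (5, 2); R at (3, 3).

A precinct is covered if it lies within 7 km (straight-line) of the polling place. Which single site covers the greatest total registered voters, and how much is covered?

Coverage radius r = 7 km; a point is covered iff (Δx)²+(Δy)² ≤ 7² = 49.
  P (10, 11): covers {D} → 30
  Q (5, 2): covers {A, B, E} → 510
  R (3, 3): covers {B, C, E} → 250
Maximum coverage at Q: 510 registered voters.

Q, covering 510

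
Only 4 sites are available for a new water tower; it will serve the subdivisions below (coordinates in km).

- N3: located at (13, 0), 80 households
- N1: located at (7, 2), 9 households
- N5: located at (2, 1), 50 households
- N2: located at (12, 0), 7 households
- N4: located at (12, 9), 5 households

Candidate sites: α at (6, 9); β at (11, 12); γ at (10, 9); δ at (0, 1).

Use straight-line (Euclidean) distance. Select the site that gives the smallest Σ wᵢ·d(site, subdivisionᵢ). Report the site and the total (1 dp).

δ, total 1363.1 km

Total weighted distance at each candidate:
  α (6, 9): total = 1528.7
  β (11, 12): total = 1880.9
  γ (10, 9): total = 1467.7
  δ (0, 1): total = 1363.1
Minimum is at δ with total 1363.1 km.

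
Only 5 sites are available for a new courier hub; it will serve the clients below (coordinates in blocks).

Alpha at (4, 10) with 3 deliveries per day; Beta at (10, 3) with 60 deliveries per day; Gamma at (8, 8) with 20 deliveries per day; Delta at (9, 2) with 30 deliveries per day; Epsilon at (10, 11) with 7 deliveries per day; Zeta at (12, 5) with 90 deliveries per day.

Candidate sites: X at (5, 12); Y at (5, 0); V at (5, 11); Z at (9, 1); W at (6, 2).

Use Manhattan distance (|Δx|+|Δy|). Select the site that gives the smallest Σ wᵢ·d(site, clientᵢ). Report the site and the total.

Total weighted distance at each candidate:
  X (5, 12): total = 2711
  Y (5, 0): total = 2105
  V (5, 11): total = 2501
  Z (9, 1): total = 1119
  W (6, 2): total = 1481
Minimum is at Z with total 1119 blocks.

Z, total 1119 blocks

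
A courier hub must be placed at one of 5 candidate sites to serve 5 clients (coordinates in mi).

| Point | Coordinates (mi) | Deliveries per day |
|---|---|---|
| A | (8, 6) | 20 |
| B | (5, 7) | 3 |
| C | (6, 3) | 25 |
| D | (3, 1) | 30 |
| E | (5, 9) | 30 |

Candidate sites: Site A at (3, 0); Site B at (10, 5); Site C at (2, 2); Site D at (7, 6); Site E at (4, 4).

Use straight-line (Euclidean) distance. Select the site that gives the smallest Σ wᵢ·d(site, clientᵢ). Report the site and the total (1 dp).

Site E, total 402.7 mi

Total weighted distance at each candidate:
  Site A (3, 0): total = 590.7
  Site B (10, 5): total = 606.6
  Site C (2, 2): total = 535.7
  Site D (7, 6): total = 406.0
  Site E (4, 4): total = 402.7
Minimum is at Site E with total 402.7 mi.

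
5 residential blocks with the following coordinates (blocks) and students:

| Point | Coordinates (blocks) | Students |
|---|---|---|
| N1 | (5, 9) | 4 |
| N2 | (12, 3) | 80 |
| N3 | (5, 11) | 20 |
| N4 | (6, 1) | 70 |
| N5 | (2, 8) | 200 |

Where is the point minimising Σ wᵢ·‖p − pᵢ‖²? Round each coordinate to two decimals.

(5.08, 5.79)

The minimiser of Σwᵢ‖p−pᵢ‖² is the weighted centroid p* = (Σwᵢpᵢ)/(Σwᵢ).
Σwᵢ = 374.
Σwᵢxᵢ = 4·5 + 80·12 + 20·5 + 70·6 + 200·2 = 1900.
Σwᵢyᵢ = 4·9 + 80·3 + 20·11 + 70·1 + 200·8 = 2166.
x* = 1900/374 = 5.08, y* = 2166/374 = 5.79.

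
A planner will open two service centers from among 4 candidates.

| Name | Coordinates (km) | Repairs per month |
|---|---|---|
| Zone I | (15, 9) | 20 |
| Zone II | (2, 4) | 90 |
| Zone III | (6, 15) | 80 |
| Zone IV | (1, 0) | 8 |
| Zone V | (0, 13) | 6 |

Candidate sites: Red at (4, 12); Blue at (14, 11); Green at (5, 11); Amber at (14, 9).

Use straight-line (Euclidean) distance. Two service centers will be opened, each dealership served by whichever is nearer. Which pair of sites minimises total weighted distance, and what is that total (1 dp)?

{Green, Amber}, total 1161.2

Evaluate every pair (each demand assigned to the nearer of the two):
  {Green, Amber}: total = 1161.2
  {Red, Amber}: total = 1174.3
  {Blue, Green}: total = 1185.9
  {Red, Blue}: total = 1199.0
  {Red, Green}: total = 1296.2
  {Blue, Amber}: total = 2116.9
Best pair: {Green, Amber} with total 1161.2.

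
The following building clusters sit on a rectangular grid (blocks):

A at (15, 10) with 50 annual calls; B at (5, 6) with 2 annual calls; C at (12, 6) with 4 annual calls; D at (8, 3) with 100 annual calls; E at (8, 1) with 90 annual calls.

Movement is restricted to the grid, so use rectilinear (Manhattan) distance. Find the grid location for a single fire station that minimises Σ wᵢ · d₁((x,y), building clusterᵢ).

Manhattan distance separates: Σwᵢ(|x−xᵢ|+|y−yᵢ|) = Σwᵢ|x−xᵢ| + Σwᵢ|y−yᵢ|, so x and y are optimised independently as 1-D weighted medians.
Total weight W = 246; half = 123.
x-coordinate, sorted with cumulative weight:
  x=5 (B, w=2) cum 2
  x=8 (D, w=100) cum 102
  x=8 (E, w=90) cum 192  ← median
  x=12 (C, w=4) cum 196
  x=15 (A, w=50) cum 246
⇒ x* = 8
y-coordinate, sorted with cumulative weight:
  y=1 (E, w=90) cum 90
  y=3 (D, w=100) cum 190  ← median
  y=6 (B, w=2) cum 192
  y=6 (C, w=4) cum 196
  y=10 (A, w=50) cum 246
⇒ y* = 3

(8, 3)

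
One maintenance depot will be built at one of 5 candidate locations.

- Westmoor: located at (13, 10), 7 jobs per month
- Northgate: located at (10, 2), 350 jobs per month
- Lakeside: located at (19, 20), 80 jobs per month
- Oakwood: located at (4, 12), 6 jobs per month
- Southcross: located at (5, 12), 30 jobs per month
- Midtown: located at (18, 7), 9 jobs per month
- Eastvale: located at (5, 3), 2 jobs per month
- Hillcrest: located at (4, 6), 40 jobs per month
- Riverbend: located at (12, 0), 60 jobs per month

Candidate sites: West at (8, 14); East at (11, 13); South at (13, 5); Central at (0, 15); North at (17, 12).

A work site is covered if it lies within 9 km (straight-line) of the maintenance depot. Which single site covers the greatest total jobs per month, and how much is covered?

Coverage radius r = 9 km; a point is covered iff (Δx)²+(Δy)² ≤ 9² = 81.
  West (8, 14): covers {Westmoor, Oakwood, Southcross, Hillcrest} → 83
  East (11, 13): covers {Westmoor, Oakwood, Southcross} → 43
  South (13, 5): covers {Westmoor, Northgate, Midtown, Eastvale, Riverbend} → 428
  Central (0, 15): covers {Oakwood, Southcross} → 36
  North (17, 12): covers {Westmoor, Lakeside, Midtown} → 96
Maximum coverage at South: 428 jobs per month.

South, covering 428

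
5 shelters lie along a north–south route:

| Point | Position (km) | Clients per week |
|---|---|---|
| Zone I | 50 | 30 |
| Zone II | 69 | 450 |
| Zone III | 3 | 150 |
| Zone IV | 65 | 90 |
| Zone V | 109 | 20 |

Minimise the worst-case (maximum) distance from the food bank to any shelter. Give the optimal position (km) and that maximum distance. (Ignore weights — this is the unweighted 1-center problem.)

The 1-center on a line is the midpoint of the two extreme points: leftmost at 3, rightmost at 109.
Optimal location = (3 + 109)/2 = 56; maximum distance = (109 − 3)/2 = 53.

location 56, max distance 53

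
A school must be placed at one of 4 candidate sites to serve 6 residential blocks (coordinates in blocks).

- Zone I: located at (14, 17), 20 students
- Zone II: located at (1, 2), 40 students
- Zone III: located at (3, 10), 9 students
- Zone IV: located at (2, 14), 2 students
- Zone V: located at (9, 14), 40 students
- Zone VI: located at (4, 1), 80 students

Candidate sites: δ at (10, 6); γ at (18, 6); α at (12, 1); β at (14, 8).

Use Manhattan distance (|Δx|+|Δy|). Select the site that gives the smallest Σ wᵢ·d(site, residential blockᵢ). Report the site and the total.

δ, total 2191 blocks

Total weighted distance at each candidate:
  δ (10, 6): total = 2191
  γ (18, 6): total = 3559
  α (12, 1): total = 2328
  β (14, 8): total = 2893
Minimum is at δ with total 2191 blocks.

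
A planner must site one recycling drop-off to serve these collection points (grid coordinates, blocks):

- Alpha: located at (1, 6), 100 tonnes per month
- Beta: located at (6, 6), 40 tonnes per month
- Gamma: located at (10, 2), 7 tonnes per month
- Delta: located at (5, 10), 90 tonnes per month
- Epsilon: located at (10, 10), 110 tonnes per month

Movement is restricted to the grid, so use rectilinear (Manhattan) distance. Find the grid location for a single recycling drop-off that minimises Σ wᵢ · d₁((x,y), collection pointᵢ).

(5, 10)

Manhattan distance separates: Σwᵢ(|x−xᵢ|+|y−yᵢ|) = Σwᵢ|x−xᵢ| + Σwᵢ|y−yᵢ|, so x and y are optimised independently as 1-D weighted medians.
Total weight W = 347; half = 173.5.
x-coordinate, sorted with cumulative weight:
  x=1 (Alpha, w=100) cum 100
  x=5 (Delta, w=90) cum 190  ← median
  x=6 (Beta, w=40) cum 230
  x=10 (Gamma, w=7) cum 237
  x=10 (Epsilon, w=110) cum 347
⇒ x* = 5
y-coordinate, sorted with cumulative weight:
  y=2 (Gamma, w=7) cum 7
  y=6 (Alpha, w=100) cum 107
  y=6 (Beta, w=40) cum 147
  y=10 (Delta, w=90) cum 237  ← median
  y=10 (Epsilon, w=110) cum 347
⇒ y* = 10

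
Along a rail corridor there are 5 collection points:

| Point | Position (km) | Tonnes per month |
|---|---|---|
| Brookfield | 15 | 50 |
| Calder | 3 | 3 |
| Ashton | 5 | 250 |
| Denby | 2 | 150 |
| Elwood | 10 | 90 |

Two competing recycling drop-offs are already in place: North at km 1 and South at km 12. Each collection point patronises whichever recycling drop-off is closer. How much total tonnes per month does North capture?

403

The indifferent point is the midpoint (1+12)/2 = 6.5; collection points left of it (closer to North at 1) go to North, those right go to South.
  Denby at 2 (w=150) → North
  Calder at 3 (w=3) → North
  Ashton at 5 (w=250) → North
  Elwood at 10 (w=90) → South
  Brookfield at 15 (w=50) → South
North captures 403; South captures 140.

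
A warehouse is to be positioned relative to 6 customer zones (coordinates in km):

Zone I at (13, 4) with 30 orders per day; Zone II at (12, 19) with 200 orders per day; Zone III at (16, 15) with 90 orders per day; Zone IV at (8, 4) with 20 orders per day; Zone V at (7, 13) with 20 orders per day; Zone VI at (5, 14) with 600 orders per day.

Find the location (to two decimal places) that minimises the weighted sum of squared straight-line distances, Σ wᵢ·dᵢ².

(7.84, 14.59)

The minimiser of Σwᵢ‖p−pᵢ‖² is the weighted centroid p* = (Σwᵢpᵢ)/(Σwᵢ).
Σwᵢ = 960.
Σwᵢxᵢ = 30·13 + 200·12 + 90·16 + 20·8 + 20·7 + 600·5 = 7530.
Σwᵢyᵢ = 30·4 + 200·19 + 90·15 + 20·4 + 20·13 + 600·14 = 14010.
x* = 7530/960 = 7.84, y* = 14010/960 = 14.59.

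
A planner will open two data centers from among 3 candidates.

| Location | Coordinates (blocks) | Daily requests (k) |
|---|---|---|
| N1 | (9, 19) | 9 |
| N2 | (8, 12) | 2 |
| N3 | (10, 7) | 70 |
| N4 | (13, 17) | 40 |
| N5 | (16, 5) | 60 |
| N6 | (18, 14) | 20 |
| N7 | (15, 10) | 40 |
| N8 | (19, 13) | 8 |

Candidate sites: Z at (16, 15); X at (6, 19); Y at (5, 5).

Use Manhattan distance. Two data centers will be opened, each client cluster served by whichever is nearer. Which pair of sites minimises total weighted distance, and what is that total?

Evaluate every pair (each demand assigned to the nearer of the two):
  {Z, Y}: total = 1749
  {Z, X}: total = 2165
  {X, Y}: total = 2647
Best pair: {Z, Y} with total 1749.

{Z, Y}, total 1749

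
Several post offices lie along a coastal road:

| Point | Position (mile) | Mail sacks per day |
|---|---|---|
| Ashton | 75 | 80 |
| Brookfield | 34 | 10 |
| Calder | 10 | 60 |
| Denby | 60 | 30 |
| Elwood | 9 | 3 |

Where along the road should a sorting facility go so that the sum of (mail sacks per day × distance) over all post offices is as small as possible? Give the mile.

For a sum of weighted absolute distances on a line, the optimum is the weighted median (not the mean). Total weight W = 183; half-weight = 91.5.
Sort by position and accumulate weight:
  mile 9 (Elwood, w=3) → cum 3
  mile 10 (Calder, w=60) → cum 63
  mile 34 (Brookfield, w=10) → cum 73
  mile 60 (Denby, w=30) → cum 103  ≥ 91.5 → median here
  mile 75 (Ashton, w=80) → cum 183
Optimal location: mile 60.

x = 60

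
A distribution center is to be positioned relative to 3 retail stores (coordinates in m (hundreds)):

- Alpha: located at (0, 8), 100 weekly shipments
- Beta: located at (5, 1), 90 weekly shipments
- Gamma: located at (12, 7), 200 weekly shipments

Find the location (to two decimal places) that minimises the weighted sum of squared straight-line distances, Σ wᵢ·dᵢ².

(7.31, 5.87)

The minimiser of Σwᵢ‖p−pᵢ‖² is the weighted centroid p* = (Σwᵢpᵢ)/(Σwᵢ).
Σwᵢ = 390.
Σwᵢxᵢ = 100·0 + 90·5 + 200·12 = 2850.
Σwᵢyᵢ = 100·8 + 90·1 + 200·7 = 2290.
x* = 2850/390 = 7.31, y* = 2290/390 = 5.87.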